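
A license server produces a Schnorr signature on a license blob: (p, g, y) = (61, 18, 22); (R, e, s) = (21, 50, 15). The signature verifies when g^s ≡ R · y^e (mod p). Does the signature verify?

g^s mod p:
18^15 mod 61 = 11
R · y^e mod p:
22^50 mod 61 = 47
21·47 = 987 ≡ 11 (mod 61)
11 ≡ 11 (mod 61); signature holds.

verifies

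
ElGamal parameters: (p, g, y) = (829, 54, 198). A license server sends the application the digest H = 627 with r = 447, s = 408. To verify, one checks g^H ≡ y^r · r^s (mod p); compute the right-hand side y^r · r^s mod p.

753

198^447 mod 829 = 343
447^408 mod 829 = 546
y^r · r^s ≡ 343·546 = 187278 ≡ 753 (mod 829)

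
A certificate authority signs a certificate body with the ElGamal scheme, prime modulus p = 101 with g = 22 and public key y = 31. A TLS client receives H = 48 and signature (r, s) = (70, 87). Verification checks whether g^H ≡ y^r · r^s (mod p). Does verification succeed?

fails

Left side g^H mod p:
22^2 = 484 ≡ 80
22^4 ≡ 80^2 = 6400 ≡ 37
22^8 ≡ 37^2 = 1369 ≡ 56
22^16 ≡ 56^2 = 3136 ≡ 5
22^32 ≡ 5^2 = 25
48 = 32 + 16, so 22^48 ≡ 25·5 ≡ 24 (mod 101)
Right side y^r · r^s mod p:
31^2 = 961 ≡ 52
31^4 ≡ 52^2 = 2704 ≡ 78
31^8 ≡ 78^2 = 6084 ≡ 24
31^16 ≡ 24^2 = 576 ≡ 71
31^32 ≡ 71^2 = 5041 ≡ 92
31^64 ≡ 92^2 = 8464 ≡ 81
70 = 64 + 4 + 2, so 31^70 ≡ 81·78·52 ≡ 84 (mod 101)
70^2 = 4900 ≡ 52
70^4 ≡ 52^2 = 2704 ≡ 78
70^8 ≡ 78^2 = 6084 ≡ 24
70^16 ≡ 24^2 = 576 ≡ 71
70^32 ≡ 71^2 = 5041 ≡ 92
70^64 ≡ 92^2 = 8464 ≡ 81
87 = 64 + 16 + 4 + 2 + 1, so 70^87 ≡ 81·71·78·52·70 ≡ 47 (mod 101)
84·47 = 3948 ≡ 9 (mod 101)
24 ≠ 9, so verification fails.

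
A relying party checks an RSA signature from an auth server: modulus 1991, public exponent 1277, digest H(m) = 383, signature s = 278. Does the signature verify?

s^1277 mod 1991 = 383
s^1277 mod 1991 = 383 matches H(m).

verifies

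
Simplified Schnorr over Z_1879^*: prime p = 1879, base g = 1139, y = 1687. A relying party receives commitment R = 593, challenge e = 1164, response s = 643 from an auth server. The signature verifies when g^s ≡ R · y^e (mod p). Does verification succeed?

passes

g^s mod p:
1139^2 = 1297321 ≡ 811
1139^4 ≡ 811^2 = 657721 ≡ 71
1139^8 ≡ 71^2 = 5041 ≡ 1283
1139^16 ≡ 1283^2 = 1646089 ≡ 85
1139^32 ≡ 85^2 = 7225 ≡ 1588
1139^64 ≡ 1588^2 = 2521744 ≡ 126
1139^128 ≡ 126^2 = 15876 ≡ 844
1139^256 ≡ 844^2 = 712336 ≡ 195
1139^512 ≡ 195^2 = 38025 ≡ 445
643 = 512 + 128 + 2 + 1, so 1139^643 ≡ 445·844·811·1139 ≡ 986 (mod 1879)
R · y^e mod p:
1687^2 = 2845969 ≡ 1163
1687^4 ≡ 1163^2 = 1352569 ≡ 1568
1687^8 ≡ 1568^2 = 2458624 ≡ 892
1687^16 ≡ 892^2 = 795664 ≡ 847
1687^32 ≡ 847^2 = 717409 ≡ 1510
1687^64 ≡ 1510^2 = 2280100 ≡ 873
1687^128 ≡ 873^2 = 762129 ≡ 1134
1687^256 ≡ 1134^2 = 1285956 ≡ 720
1687^512 ≡ 720^2 = 518400 ≡ 1675
1687^1024 ≡ 1675^2 = 2805625 ≡ 278
1164 = 1024 + 128 + 8 + 4, so 1687^1164 ≡ 278·1134·892·1568 ≡ 8 (mod 1879)
593·8 = 4744 ≡ 986 (mod 1879)
986 ≡ 986 (mod 1879); signature holds.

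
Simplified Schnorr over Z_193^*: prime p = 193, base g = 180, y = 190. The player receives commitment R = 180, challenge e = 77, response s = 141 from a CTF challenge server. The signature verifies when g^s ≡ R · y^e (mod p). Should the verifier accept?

g^s mod p:
180^141 mod 193 = 158
R · y^e mod p:
190^77 mod 193 = 50
180·50 = 9000 ≡ 122 (mod 193)
158 ≠ 122; the check fails.

reject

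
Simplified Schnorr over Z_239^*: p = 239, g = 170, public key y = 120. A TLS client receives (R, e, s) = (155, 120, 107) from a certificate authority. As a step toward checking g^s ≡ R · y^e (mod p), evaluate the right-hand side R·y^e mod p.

197

120^120 mod 239 = 120
R · y^e ≡ 155·120 = 18600 ≡ 197 (mod 239)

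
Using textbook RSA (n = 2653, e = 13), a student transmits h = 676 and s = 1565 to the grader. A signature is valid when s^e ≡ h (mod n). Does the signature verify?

verifies

Squares mod 2653: s^1≡1565, s^2≡506, s^4≡1348, s^8≡2452
13 = 8 + 4 + 1, so s^13 ≡ 2452·1348·1565 ≡ 676 (mod 2653)
676 = h, so the signature checks out.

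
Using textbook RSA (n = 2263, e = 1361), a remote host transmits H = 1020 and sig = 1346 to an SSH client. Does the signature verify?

does not verify

Squares mod 2263: sig^1≡1346, sig^2≡1316, sig^4≡661, sig^8≡162, sig^16≡1351, sig^32≡1223, sig^64≡2149, sig^128≡1681, sig^256≡1537, sig^512≡2060, sig^1024≡475
1361 = 1024 + 256 + 64 + 16 + 1, so sig^1361 ≡ 475·1537·2149·1351·1346 ≡ 1243 (mod 2263)
sig^1361 mod 2263 = 1243, but H = 1020.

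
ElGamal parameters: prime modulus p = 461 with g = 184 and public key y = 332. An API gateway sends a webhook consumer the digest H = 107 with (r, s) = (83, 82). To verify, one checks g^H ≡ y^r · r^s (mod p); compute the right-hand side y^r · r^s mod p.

332^2 = 110224 ≡ 45
332^4 ≡ 45^2 = 2025 ≡ 181
332^8 ≡ 181^2 = 32761 ≡ 30
332^16 ≡ 30^2 = 900 ≡ 439
332^32 ≡ 439^2 = 192721 ≡ 23
332^64 ≡ 23^2 = 529 ≡ 68
83 = 64 + 16 + 2 + 1, so 332^83 ≡ 68·439·45·332 ≡ 423 (mod 461)
83^2 = 6889 ≡ 435
83^4 ≡ 435^2 = 189225 ≡ 215
83^8 ≡ 215^2 = 46225 ≡ 125
83^16 ≡ 125^2 = 15625 ≡ 412
83^32 ≡ 412^2 = 169744 ≡ 96
83^64 ≡ 96^2 = 9216 ≡ 457
82 = 64 + 16 + 2, so 83^82 ≡ 457·412·435 ≡ 436 (mod 461)
y^r · r^s ≡ 423·436 = 184428 ≡ 28 (mod 461)

28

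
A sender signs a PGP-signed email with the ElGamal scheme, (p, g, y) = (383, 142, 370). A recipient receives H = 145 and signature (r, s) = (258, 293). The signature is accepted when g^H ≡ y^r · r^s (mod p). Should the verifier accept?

accept

Left side g^H mod p:
Squares mod 383: 142^1≡142, 142^2≡248, 142^4≡224, 142^8≡3, 142^16≡9, 142^32≡81, 142^64≡50, 142^128≡202
145 = 128 + 16 + 1, so 142^145 ≡ 202·9·142 ≡ 14 (mod 383)
Right side y^r · r^s mod p:
Squares mod 383: 370^1≡370, 370^2≡169, 370^4≡219, 370^8≡86, 370^16≡119, 370^32≡373, 370^64≡100, 370^128≡42, 370^256≡232
258 = 256 + 2, so 370^258 ≡ 232·169 ≡ 142 (mod 383)
Squares mod 383: 258^1≡258, 258^2≡305, 258^4≡339, 258^8≡21, 258^16≡58, 258^32≡300, 258^64≡378, 258^128≡25, 258^256≡242
293 = 256 + 32 + 4 + 1, so 258^293 ≡ 242·300·339·258 ≡ 286 (mod 383)
142·286 = 40612 ≡ 14 (mod 383)
14 ≡ 14 (mod 383), so the signature is genuine.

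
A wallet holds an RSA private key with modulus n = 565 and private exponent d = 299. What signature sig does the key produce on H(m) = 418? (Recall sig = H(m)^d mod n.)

132

(H(m))^2 ≡ 418^2 = 174724 ≡ 139
(H(m))^4 ≡ 139^2 = 19321 ≡ 111
(H(m))^8 ≡ 111^2 = 12321 ≡ 456
(H(m))^16 ≡ 456^2 = 207936 ≡ 16
(H(m))^32 ≡ 16^2 = 256
(H(m))^64 ≡ 256^2 = 65536 ≡ 561
(H(m))^128 ≡ 561^2 = 314721 ≡ 16
(H(m))^256 ≡ 16^2 = 256
299 = 256 + 32 + 8 + 2 + 1, so (H(m))^299 ≡ 256·256·456·139·418 ≡ 132 (mod 565)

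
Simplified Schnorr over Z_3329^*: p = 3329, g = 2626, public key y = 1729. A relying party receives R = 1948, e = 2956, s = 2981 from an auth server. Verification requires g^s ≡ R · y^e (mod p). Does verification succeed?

passes

g^s mod p:
2626^2 = 6895876 ≡ 1517
2626^4 ≡ 1517^2 = 2301289 ≡ 950
2626^8 ≡ 950^2 = 902500 ≡ 341
2626^16 ≡ 341^2 = 116281 ≡ 3095
2626^32 ≡ 3095^2 = 9579025 ≡ 1492
2626^64 ≡ 1492^2 = 2226064 ≡ 2292
2626^128 ≡ 2292^2 = 5253264 ≡ 102
2626^256 ≡ 102^2 = 10404 ≡ 417
2626^512 ≡ 417^2 = 173889 ≡ 781
2626^1024 ≡ 781^2 = 609961 ≡ 754
2626^2048 ≡ 754^2 = 568516 ≡ 2586
2981 = 2048 + 512 + 256 + 128 + 32 + 4 + 1, so 2626^2981 ≡ 2586·781·417·102·1492·950·2626 ≡ 1948 (mod 3329)
R · y^e mod p:
1729^2 = 2989441 ≡ 3328
1729^4 ≡ 3328^2 = 11075584 ≡ 1
1729^8 ≡ 1^2 = 1
1729^16 ≡ 1^2 = 1
1729^32 ≡ 1^2 = 1
1729^64 ≡ 1^2 = 1
1729^128 ≡ 1^2 = 1
1729^256 ≡ 1^2 = 1
1729^512 ≡ 1^2 = 1
1729^1024 ≡ 1^2 = 1
1729^2048 ≡ 1^2 = 1
2956 = 2048 + 512 + 256 + 128 + 8 + 4, so 1729^2956 ≡ 1·1·1·1·1·1 ≡ 1 (mod 3329)
1948·1 = 1948 ≡ 1948 (mod 3329)
1948 ≡ 1948 (mod 3329); signature holds.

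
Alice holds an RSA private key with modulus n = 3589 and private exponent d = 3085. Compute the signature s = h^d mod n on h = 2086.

2123

h^2 ≡ 2086^2 = 4351396 ≡ 1528
h^4 ≡ 1528^2 = 2334784 ≡ 1934
h^8 ≡ 1934^2 = 3740356 ≡ 618
h^16 ≡ 618^2 = 381924 ≡ 1490
h^32 ≡ 1490^2 = 2220100 ≡ 2098
h^64 ≡ 2098^2 = 4401604 ≡ 1490
h^128 ≡ 1490^2 = 2220100 ≡ 2098
h^256 ≡ 2098^2 = 4401604 ≡ 1490
h^512 ≡ 1490^2 = 2220100 ≡ 2098
h^1024 ≡ 2098^2 = 4401604 ≡ 1490
h^2048 ≡ 1490^2 = 2220100 ≡ 2098
3085 = 2048 + 1024 + 8 + 4 + 1, so h^3085 ≡ 2098·1490·618·1934·2086 ≡ 2123 (mod 3589)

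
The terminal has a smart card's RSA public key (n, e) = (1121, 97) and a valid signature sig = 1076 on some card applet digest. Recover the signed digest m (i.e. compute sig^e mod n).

sig^2 ≡ 1076^2 = 1157776 ≡ 904
sig^4 ≡ 904^2 = 817216 ≡ 7
sig^8 ≡ 7^2 = 49
sig^16 ≡ 49^2 = 2401 ≡ 159
sig^32 ≡ 159^2 = 25281 ≡ 619
sig^64 ≡ 619^2 = 383161 ≡ 900
97 = 64 + 32 + 1, so sig^97 ≡ 900·619·1076 ≡ 544 (mod 1121)

544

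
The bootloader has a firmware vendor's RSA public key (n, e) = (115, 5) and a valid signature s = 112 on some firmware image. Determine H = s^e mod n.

s^2 ≡ 112^2 = 12544 ≡ 9
s^4 ≡ 9^2 = 81
5 = 4 + 1, so s^5 ≡ 81·112 ≡ 102 (mod 115)

102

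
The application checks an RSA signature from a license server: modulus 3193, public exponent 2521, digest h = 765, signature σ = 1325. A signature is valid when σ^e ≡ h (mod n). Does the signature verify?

does not verify

Squares mod 3193: σ^1≡1325, σ^2≡2668, σ^4≡1027, σ^8≡1039, σ^16≡287, σ^32≡2544, σ^64≡2918, σ^128≡2186, σ^256≡1868, σ^512≡2668, σ^1024≡1027, σ^2048≡1039
2521 = 2048 + 256 + 128 + 64 + 16 + 8 + 1, so σ^2521 ≡ 1039·1868·2186·2918·287·1039·1325 ≡ 2720 (mod 3193)
2720 ≠ 765, so verification fails.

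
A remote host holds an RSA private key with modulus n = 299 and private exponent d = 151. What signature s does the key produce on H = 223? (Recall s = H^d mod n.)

H^2 ≡ 223^2 = 49729 ≡ 95
H^4 ≡ 95^2 = 9025 ≡ 55
H^8 ≡ 55^2 = 3025 ≡ 35
H^16 ≡ 35^2 = 1225 ≡ 29
H^32 ≡ 29^2 = 841 ≡ 243
H^64 ≡ 243^2 = 59049 ≡ 146
H^128 ≡ 146^2 = 21316 ≡ 87
151 = 128 + 16 + 4 + 2 + 1, so H^151 ≡ 87·29·55·95·223 ≡ 219 (mod 299)

219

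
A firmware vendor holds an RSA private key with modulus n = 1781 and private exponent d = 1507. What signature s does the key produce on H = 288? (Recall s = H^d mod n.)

H^2 ≡ 288^2 = 82944 ≡ 1018
H^4 ≡ 1018^2 = 1036324 ≡ 1563
H^8 ≡ 1563^2 = 2442969 ≡ 1218
H^16 ≡ 1218^2 = 1483524 ≡ 1732
H^32 ≡ 1732^2 = 2999824 ≡ 620
H^64 ≡ 620^2 = 384400 ≡ 1485
H^128 ≡ 1485^2 = 2205225 ≡ 347
H^256 ≡ 347^2 = 120409 ≡ 1082
H^512 ≡ 1082^2 = 1170724 ≡ 607
H^1024 ≡ 607^2 = 368449 ≡ 1563
1507 = 1024 + 256 + 128 + 64 + 32 + 2 + 1, so H^1507 ≡ 1563·1082·347·1485·620·1018·288 ≡ 1584 (mod 1781)

1584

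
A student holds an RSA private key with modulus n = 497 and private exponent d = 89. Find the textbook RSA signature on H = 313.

H^2 ≡ 313^2 = 97969 ≡ 60
H^4 ≡ 60^2 = 3600 ≡ 121
H^8 ≡ 121^2 = 14641 ≡ 228
H^16 ≡ 228^2 = 51984 ≡ 296
H^32 ≡ 296^2 = 87616 ≡ 144
H^64 ≡ 144^2 = 20736 ≡ 359
89 = 64 + 16 + 8 + 1, so H^89 ≡ 359·296·228·313 ≡ 290 (mod 497)

290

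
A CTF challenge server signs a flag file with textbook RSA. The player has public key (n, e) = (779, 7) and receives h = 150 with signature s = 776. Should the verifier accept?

s^7 mod 779 = 150
150 = h, so the signature checks out.

accept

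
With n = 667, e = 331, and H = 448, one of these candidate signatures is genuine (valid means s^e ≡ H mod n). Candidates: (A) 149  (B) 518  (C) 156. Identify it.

A

Candidate A: Squares mod 667: 149^1≡149, 149^2≡190, 149^4≡82, 149^8≡54, 149^16≡248, 149^32≡140, 149^64≡257, 149^128≡16, 149^256≡256; 331 = 256 + 64 + 8 + 2 + 1, so 149^331 ≡ 256·257·54·190·149 ≡ 448 (mod 667)
  → matches H = 448
Candidate B: Squares mod 667: 518^1≡518, 518^2≡190, 518^4≡82, 518^8≡54, 518^16≡248, 518^32≡140, 518^64≡257, 518^128≡16, 518^256≡256; 331 = 256 + 64 + 8 + 2 + 1, so 518^331 ≡ 256·257·54·190·518 ≡ 219 (mod 667)
Candidate C: Squares mod 667: 156^1≡156, 156^2≡324, 156^4≡257, 156^8≡16, 156^16≡256, 156^32≡170, 156^64≡219, 156^128≡604, 156^256≡634; 331 = 256 + 64 + 8 + 2 + 1, so 156^331 ≡ 634·219·16·324·156 ≡ 317 (mod 667)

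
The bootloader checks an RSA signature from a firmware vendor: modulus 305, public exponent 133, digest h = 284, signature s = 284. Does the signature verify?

verifies

s^2 ≡ 284^2 = 80656 ≡ 136
s^4 ≡ 136^2 = 18496 ≡ 196
s^8 ≡ 196^2 = 38416 ≡ 291
s^16 ≡ 291^2 = 84681 ≡ 196
s^32 ≡ 196^2 = 38416 ≡ 291
s^64 ≡ 291^2 = 84681 ≡ 196
s^128 ≡ 196^2 = 38416 ≡ 291
133 = 128 + 4 + 1, so s^133 ≡ 291·196·284 ≡ 284 (mod 305)
s^133 mod 305 = 284 matches h.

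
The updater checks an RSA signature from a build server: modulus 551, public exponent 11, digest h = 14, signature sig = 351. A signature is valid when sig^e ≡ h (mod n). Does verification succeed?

sig^2 ≡ 351^2 = 123201 ≡ 328
sig^4 ≡ 328^2 = 107584 ≡ 139
sig^8 ≡ 139^2 = 19321 ≡ 36
11 = 8 + 2 + 1, so sig^11 ≡ 36·328·351 ≡ 537 (mod 551)
The recovered value 537 does not match the digest 14.

fails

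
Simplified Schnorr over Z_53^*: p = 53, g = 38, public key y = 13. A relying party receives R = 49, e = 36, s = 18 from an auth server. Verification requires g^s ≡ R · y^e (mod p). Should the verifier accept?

g^s mod p:
38^2 = 1444 ≡ 13
38^4 ≡ 13^2 = 169 ≡ 10
38^8 ≡ 10^2 = 100 ≡ 47
38^16 ≡ 47^2 = 2209 ≡ 36
18 = 16 + 2, so 38^18 ≡ 36·13 ≡ 44 (mod 53)
R · y^e mod p:
13^2 = 169 ≡ 10
13^4 ≡ 10^2 = 100 ≡ 47
13^8 ≡ 47^2 = 2209 ≡ 36
13^16 ≡ 36^2 = 1296 ≡ 24
13^32 ≡ 24^2 = 576 ≡ 46
36 = 32 + 4, so 13^36 ≡ 46·47 ≡ 42 (mod 53)
49·42 = 2058 ≡ 44 (mod 53)
44 ≡ 44 (mod 53); signature holds.

accept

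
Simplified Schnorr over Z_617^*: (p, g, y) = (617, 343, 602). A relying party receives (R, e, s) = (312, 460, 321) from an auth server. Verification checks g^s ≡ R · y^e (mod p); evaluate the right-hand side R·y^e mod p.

602^2 = 362404 ≡ 225
602^4 ≡ 225^2 = 50625 ≡ 31
602^8 ≡ 31^2 = 961 ≡ 344
602^16 ≡ 344^2 = 118336 ≡ 489
602^32 ≡ 489^2 = 239121 ≡ 342
602^64 ≡ 342^2 = 116964 ≡ 351
602^128 ≡ 351^2 = 123201 ≡ 418
602^256 ≡ 418^2 = 174724 ≡ 113
460 = 256 + 128 + 64 + 8 + 4, so 602^460 ≡ 113·418·351·344·31 ≡ 351 (mod 617)
R · y^e ≡ 312·351 = 109512 ≡ 303 (mod 617)

303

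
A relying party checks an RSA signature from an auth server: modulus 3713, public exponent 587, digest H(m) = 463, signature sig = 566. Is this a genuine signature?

forged

Squares mod 3713: sig^1≡566, sig^2≡1038, sig^4≡674, sig^8≡1290, sig^16≡676, sig^32≡277, sig^64≡2469, sig^128≡2928, sig^256≡3580, sig^512≡2837
587 = 512 + 64 + 8 + 2 + 1, so sig^587 ≡ 2837·2469·1290·1038·566 ≡ 3250 (mod 3713)
sig^587 mod 3713 = 3250, but H(m) = 463.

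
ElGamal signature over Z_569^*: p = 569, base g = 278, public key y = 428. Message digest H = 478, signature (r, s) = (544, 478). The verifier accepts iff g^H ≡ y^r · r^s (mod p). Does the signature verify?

Left side g^H mod p:
278^2 = 77284 ≡ 469
278^4 ≡ 469^2 = 219961 ≡ 327
278^8 ≡ 327^2 = 106929 ≡ 526
278^16 ≡ 526^2 = 276676 ≡ 142
278^32 ≡ 142^2 = 20164 ≡ 249
278^64 ≡ 249^2 = 62001 ≡ 549
278^128 ≡ 549^2 = 301401 ≡ 400
278^256 ≡ 400^2 = 160000 ≡ 111
478 = 256 + 128 + 64 + 16 + 8 + 4 + 2, so 278^478 ≡ 111·400·549·142·526·327·469 ≡ 555 (mod 569)
Right side y^r · r^s mod p:
428^2 = 183184 ≡ 535
428^4 ≡ 535^2 = 286225 ≡ 18
428^8 ≡ 18^2 = 324
428^16 ≡ 324^2 = 104976 ≡ 280
428^32 ≡ 280^2 = 78400 ≡ 447
428^64 ≡ 447^2 = 199809 ≡ 90
428^128 ≡ 90^2 = 8100 ≡ 134
428^256 ≡ 134^2 = 17956 ≡ 317
428^512 ≡ 317^2 = 100489 ≡ 345
544 = 512 + 32, so 428^544 ≡ 345·447 ≡ 16 (mod 569)
544^2 = 295936 ≡ 56
544^4 ≡ 56^2 = 3136 ≡ 291
544^8 ≡ 291^2 = 84681 ≡ 469
544^16 ≡ 469^2 = 219961 ≡ 327
544^32 ≡ 327^2 = 106929 ≡ 526
544^64 ≡ 526^2 = 276676 ≡ 142
544^128 ≡ 142^2 = 20164 ≡ 249
544^256 ≡ 249^2 = 62001 ≡ 549
478 = 256 + 128 + 64 + 16 + 8 + 4 + 2, so 544^478 ≡ 549·249·142·327·469·291·56 ≡ 497 (mod 569)
16·497 = 7952 ≡ 555 (mod 569)
555 ≡ 555 (mod 569), so the signature is genuine.

verifies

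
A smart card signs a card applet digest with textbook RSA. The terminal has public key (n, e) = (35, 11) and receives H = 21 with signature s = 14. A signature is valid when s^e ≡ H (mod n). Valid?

s^2 ≡ 14^2 = 196 ≡ 21
s^4 ≡ 21^2 = 441 ≡ 21
s^8 ≡ 21^2 = 441 ≡ 21
11 = 8 + 2 + 1, so s^11 ≡ 21·21·14 ≡ 14 (mod 35)
14 ≠ 21, so verification fails.

no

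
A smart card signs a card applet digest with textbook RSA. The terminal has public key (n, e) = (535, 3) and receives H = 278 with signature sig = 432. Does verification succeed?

sig^2 ≡ 432^2 = 186624 ≡ 444
3 = 2 + 1, so sig^3 ≡ 444·432 ≡ 278 (mod 535)
sig^3 mod 535 = 278 matches H.

passes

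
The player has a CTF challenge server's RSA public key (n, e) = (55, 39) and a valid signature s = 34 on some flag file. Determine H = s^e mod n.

Squares mod 55: s^1≡34, s^2≡1, s^4≡1, s^8≡1, s^16≡1, s^32≡1
39 = 32 + 4 + 2 + 1, so s^39 ≡ 1·1·1·34 ≡ 34 (mod 55)

34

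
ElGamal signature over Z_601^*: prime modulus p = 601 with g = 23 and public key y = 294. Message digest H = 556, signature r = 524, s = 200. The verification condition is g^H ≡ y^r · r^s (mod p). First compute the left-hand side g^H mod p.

23^556 mod 601 = 47

47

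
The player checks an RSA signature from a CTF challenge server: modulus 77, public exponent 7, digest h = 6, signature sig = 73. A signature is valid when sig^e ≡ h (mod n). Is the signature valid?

Squares mod 77: sig^1≡73, sig^2≡16, sig^4≡25
7 = 4 + 2 + 1, so sig^7 ≡ 25·16·73 ≡ 17 (mod 77)
The recovered value 17 does not match the digest 6.

invalid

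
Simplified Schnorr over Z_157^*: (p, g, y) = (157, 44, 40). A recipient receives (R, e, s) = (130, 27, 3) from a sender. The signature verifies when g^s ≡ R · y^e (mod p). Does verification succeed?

fails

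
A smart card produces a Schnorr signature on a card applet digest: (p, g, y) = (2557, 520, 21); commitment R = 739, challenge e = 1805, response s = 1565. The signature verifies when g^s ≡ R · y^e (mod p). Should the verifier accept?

g^s mod p:
520^2 = 270400 ≡ 1915
520^4 ≡ 1915^2 = 3667225 ≡ 487
520^8 ≡ 487^2 = 237169 ≡ 1925
520^16 ≡ 1925^2 = 3705625 ≡ 532
520^32 ≡ 532^2 = 283024 ≡ 1754
520^64 ≡ 1754^2 = 3076516 ≡ 445
520^128 ≡ 445^2 = 198025 ≡ 1136
520^256 ≡ 1136^2 = 1290496 ≡ 1768
520^512 ≡ 1768^2 = 3125824 ≡ 1170
520^1024 ≡ 1170^2 = 1368900 ≡ 905
1565 = 1024 + 512 + 16 + 8 + 4 + 1, so 520^1565 ≡ 905·1170·532·1925·487·520 ≡ 1361 (mod 2557)
R · y^e mod p:
21^2 = 441
21^4 ≡ 441^2 = 194481 ≡ 149
21^8 ≡ 149^2 = 22201 ≡ 1745
21^16 ≡ 1745^2 = 3045025 ≡ 2195
21^32 ≡ 2195^2 = 4818025 ≡ 637
21^64 ≡ 637^2 = 405769 ≡ 1763
21^128 ≡ 1763^2 = 3108169 ≡ 1414
21^256 ≡ 1414^2 = 1999396 ≡ 2379
21^512 ≡ 2379^2 = 5659641 ≡ 1000
21^1024 ≡ 1000^2 = 1000000 ≡ 213
1805 = 1024 + 512 + 256 + 8 + 4 + 1, so 21^1805 ≡ 213·1000·2379·1745·149·21 ≡ 1635 (mod 2557)
739·1635 = 1208265 ≡ 1361 (mod 2557)
1361 ≡ 1361 (mod 2557); signature holds.

accept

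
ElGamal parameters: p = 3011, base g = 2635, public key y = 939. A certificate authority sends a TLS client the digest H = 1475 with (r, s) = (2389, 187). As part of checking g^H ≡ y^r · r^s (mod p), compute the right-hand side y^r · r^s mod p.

939^2 = 881721 ≡ 2509
939^4 ≡ 2509^2 = 6295081 ≡ 2091
939^8 ≡ 2091^2 = 4372281 ≡ 309
939^16 ≡ 309^2 = 95481 ≡ 2140
939^32 ≡ 2140^2 = 4579600 ≡ 2880
939^64 ≡ 2880^2 = 8294400 ≡ 2106
939^128 ≡ 2106^2 = 4435236 ≡ 33
939^256 ≡ 33^2 = 1089
939^512 ≡ 1089^2 = 1185921 ≡ 2598
939^1024 ≡ 2598^2 = 6749604 ≡ 1953
939^2048 ≡ 1953^2 = 3814209 ≡ 2283
2389 = 2048 + 256 + 64 + 16 + 4 + 1, so 939^2389 ≡ 2283·1089·2106·2140·2091·939 ≡ 2016 (mod 3011)
2389^2 = 5707321 ≡ 1476
2389^4 ≡ 1476^2 = 2178576 ≡ 1623
2389^8 ≡ 1623^2 = 2634129 ≡ 2515
2389^16 ≡ 2515^2 = 6325225 ≡ 2125
2389^32 ≡ 2125^2 = 4515625 ≡ 2136
2389^64 ≡ 2136^2 = 4562496 ≡ 831
2389^128 ≡ 831^2 = 690561 ≡ 1042
187 = 128 + 32 + 16 + 8 + 2 + 1, so 2389^187 ≡ 1042·2136·2125·2515·1476·2389 ≡ 2070 (mod 3011)
y^r · r^s ≡ 2016·2070 = 4173120 ≡ 2885 (mod 3011)

2885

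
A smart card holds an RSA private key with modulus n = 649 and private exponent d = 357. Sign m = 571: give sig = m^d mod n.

637

m^2 ≡ 571^2 = 326041 ≡ 243
m^4 ≡ 243^2 = 59049 ≡ 639
m^8 ≡ 639^2 = 408321 ≡ 100
m^16 ≡ 100^2 = 10000 ≡ 265
m^32 ≡ 265^2 = 70225 ≡ 133
m^64 ≡ 133^2 = 17689 ≡ 166
m^128 ≡ 166^2 = 27556 ≡ 298
m^256 ≡ 298^2 = 88804 ≡ 540
357 = 256 + 64 + 32 + 4 + 1, so m^357 ≡ 540·166·133·639·571 ≡ 637 (mod 649)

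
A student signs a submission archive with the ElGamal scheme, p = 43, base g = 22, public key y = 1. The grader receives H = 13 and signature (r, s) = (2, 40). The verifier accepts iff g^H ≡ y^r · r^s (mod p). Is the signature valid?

Left side g^H mod p:
22^2 = 484 ≡ 11
22^4 ≡ 11^2 = 121 ≡ 35
22^8 ≡ 35^2 = 1225 ≡ 21
13 = 8 + 4 + 1, so 22^13 ≡ 21·35·22 ≡ 2 (mod 43)
Right side y^r · r^s mod p:
1^2 = 1
2^2 = 4
2^4 ≡ 4^2 = 16
2^8 ≡ 16^2 = 256 ≡ 41
2^16 ≡ 41^2 = 1681 ≡ 4
2^32 ≡ 4^2 = 16
40 = 32 + 8, so 2^40 ≡ 16·41 ≡ 11 (mod 43)
1·11 = 11 ≡ 11 (mod 43)
2 ≠ 11, so verification fails.

invalid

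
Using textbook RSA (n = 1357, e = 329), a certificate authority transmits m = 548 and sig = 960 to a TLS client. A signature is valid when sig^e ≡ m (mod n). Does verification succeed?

passes

Squares mod 1357: sig^1≡960, sig^2≡197, sig^4≡813, sig^8≡110, sig^16≡1244, sig^32≡556, sig^64≡1097, sig^128≡1107, sig^256≡78
329 = 256 + 64 + 8 + 1, so sig^329 ≡ 78·1097·110·960 ≡ 548 (mod 1357)
548 = m, so the signature checks out.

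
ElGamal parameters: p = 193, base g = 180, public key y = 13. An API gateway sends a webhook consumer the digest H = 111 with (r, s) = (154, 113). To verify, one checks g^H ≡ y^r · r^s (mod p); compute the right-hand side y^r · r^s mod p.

13^2 = 169
13^4 ≡ 169^2 = 28561 ≡ 190
13^8 ≡ 190^2 = 36100 ≡ 9
13^16 ≡ 9^2 = 81
13^32 ≡ 81^2 = 6561 ≡ 192
13^64 ≡ 192^2 = 36864 ≡ 1
13^128 ≡ 1^2 = 1
154 = 128 + 16 + 8 + 2, so 13^154 ≡ 1·81·9·169 ≡ 67 (mod 193)
154^2 = 23716 ≡ 170
154^4 ≡ 170^2 = 28900 ≡ 143
154^8 ≡ 143^2 = 20449 ≡ 184
154^16 ≡ 184^2 = 33856 ≡ 81
154^32 ≡ 81^2 = 6561 ≡ 192
154^64 ≡ 192^2 = 36864 ≡ 1
113 = 64 + 32 + 16 + 1, so 154^113 ≡ 1·192·81·154 ≡ 71 (mod 193)
y^r · r^s ≡ 67·71 = 4757 ≡ 125 (mod 193)

125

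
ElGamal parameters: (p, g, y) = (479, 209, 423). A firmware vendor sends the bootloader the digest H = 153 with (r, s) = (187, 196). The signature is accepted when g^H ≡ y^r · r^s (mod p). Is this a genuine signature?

forged

Left side g^H mod p:
209^153 mod 479 = 170
Right side y^r · r^s mod p:
423^187 mod 479 = 468
187^196 mod 479 = 140
468·140 = 65520 ≡ 376 (mod 479)
170 ≠ 376, so verification fails.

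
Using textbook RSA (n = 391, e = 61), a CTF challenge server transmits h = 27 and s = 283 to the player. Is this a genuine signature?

forged

Squares mod 391: s^1≡283, s^2≡325, s^4≡55, s^8≡288, s^16≡52, s^32≡358
61 = 32 + 16 + 8 + 4 + 1, so s^61 ≡ 358·52·288·55·283 ≡ 364 (mod 391)
364 ≠ 27, so verification fails.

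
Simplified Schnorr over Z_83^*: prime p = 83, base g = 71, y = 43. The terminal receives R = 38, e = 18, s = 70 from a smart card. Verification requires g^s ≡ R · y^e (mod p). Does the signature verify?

g^s mod p:
71^2 = 5041 ≡ 61
71^4 ≡ 61^2 = 3721 ≡ 69
71^8 ≡ 69^2 = 4761 ≡ 30
71^16 ≡ 30^2 = 900 ≡ 70
71^32 ≡ 70^2 = 4900 ≡ 3
71^64 ≡ 3^2 = 9
70 = 64 + 4 + 2, so 71^70 ≡ 9·69·61 ≡ 33 (mod 83)
R · y^e mod p:
43^2 = 1849 ≡ 23
43^4 ≡ 23^2 = 529 ≡ 31
43^8 ≡ 31^2 = 961 ≡ 48
43^16 ≡ 48^2 = 2304 ≡ 63
18 = 16 + 2, so 43^18 ≡ 63·23 ≡ 38 (mod 83)
38·38 = 1444 ≡ 33 (mod 83)
33 ≡ 33 (mod 83); signature holds.

verifies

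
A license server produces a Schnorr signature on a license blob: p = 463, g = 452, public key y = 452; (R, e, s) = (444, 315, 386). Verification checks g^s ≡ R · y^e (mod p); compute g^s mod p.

232

452^2 = 204304 ≡ 121
452^4 ≡ 121^2 = 14641 ≡ 288
452^8 ≡ 288^2 = 82944 ≡ 67
452^16 ≡ 67^2 = 4489 ≡ 322
452^32 ≡ 322^2 = 103684 ≡ 435
452^64 ≡ 435^2 = 189225 ≡ 321
452^128 ≡ 321^2 = 103041 ≡ 255
452^256 ≡ 255^2 = 65025 ≡ 205
386 = 256 + 128 + 2, so 452^386 ≡ 205·255·121 ≡ 232 (mod 463)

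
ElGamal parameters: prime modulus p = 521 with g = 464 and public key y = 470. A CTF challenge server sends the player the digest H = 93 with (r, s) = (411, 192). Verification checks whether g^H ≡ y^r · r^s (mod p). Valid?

Left side g^H mod p:
464^2 = 215296 ≡ 123
464^4 ≡ 123^2 = 15129 ≡ 20
464^8 ≡ 20^2 = 400
464^16 ≡ 400^2 = 160000 ≡ 53
464^32 ≡ 53^2 = 2809 ≡ 204
464^64 ≡ 204^2 = 41616 ≡ 457
93 = 64 + 16 + 8 + 4 + 1, so 464^93 ≡ 457·53·400·20·464 ≡ 427 (mod 521)
Right side y^r · r^s mod p:
470^2 = 220900 ≡ 517
470^4 ≡ 517^2 = 267289 ≡ 16
470^8 ≡ 16^2 = 256
470^16 ≡ 256^2 = 65536 ≡ 411
470^32 ≡ 411^2 = 168921 ≡ 117
470^64 ≡ 117^2 = 13689 ≡ 143
470^128 ≡ 143^2 = 20449 ≡ 130
470^256 ≡ 130^2 = 16900 ≡ 228
411 = 256 + 128 + 16 + 8 + 2 + 1, so 470^411 ≡ 228·130·411·256·517·470 ≡ 148 (mod 521)
411^2 = 168921 ≡ 117
411^4 ≡ 117^2 = 13689 ≡ 143
411^8 ≡ 143^2 = 20449 ≡ 130
411^16 ≡ 130^2 = 16900 ≡ 228
411^32 ≡ 228^2 = 51984 ≡ 405
411^64 ≡ 405^2 = 164025 ≡ 431
411^128 ≡ 431^2 = 185761 ≡ 285
192 = 128 + 64, so 411^192 ≡ 285·431 ≡ 400 (mod 521)
148·400 = 59200 ≡ 327 (mod 521)
427 ≠ 327, so verification fails.

no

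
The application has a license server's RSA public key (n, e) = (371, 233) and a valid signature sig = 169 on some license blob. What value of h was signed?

281

Squares mod 371: sig^1≡169, sig^2≡365, sig^4≡36, sig^8≡183, sig^16≡99, sig^32≡155, sig^64≡281, sig^128≡309
233 = 128 + 64 + 32 + 8 + 1, so sig^233 ≡ 309·281·155·183·169 ≡ 281 (mod 371)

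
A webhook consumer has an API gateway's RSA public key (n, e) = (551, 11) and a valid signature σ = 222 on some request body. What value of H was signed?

230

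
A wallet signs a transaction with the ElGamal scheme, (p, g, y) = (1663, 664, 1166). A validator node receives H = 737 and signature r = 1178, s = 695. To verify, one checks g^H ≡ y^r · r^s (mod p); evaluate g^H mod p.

845

664^737 mod 1663 = 845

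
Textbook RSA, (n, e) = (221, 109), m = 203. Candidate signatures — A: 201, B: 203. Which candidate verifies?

B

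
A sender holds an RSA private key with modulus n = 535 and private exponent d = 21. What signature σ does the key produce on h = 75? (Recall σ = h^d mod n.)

h^2 ≡ 75^2 = 5625 ≡ 275
h^4 ≡ 275^2 = 75625 ≡ 190
h^8 ≡ 190^2 = 36100 ≡ 255
h^16 ≡ 255^2 = 65025 ≡ 290
21 = 16 + 4 + 1, so h^21 ≡ 290·190·75 ≡ 160 (mod 535)

160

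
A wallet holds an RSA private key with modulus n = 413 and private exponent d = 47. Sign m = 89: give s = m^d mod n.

101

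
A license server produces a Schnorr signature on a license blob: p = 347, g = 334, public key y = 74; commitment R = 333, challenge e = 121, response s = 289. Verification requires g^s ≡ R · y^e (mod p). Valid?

yes

g^s mod p:
334^2 = 111556 ≡ 169
334^4 ≡ 169^2 = 28561 ≡ 107
334^8 ≡ 107^2 = 11449 ≡ 345
334^16 ≡ 345^2 = 119025 ≡ 4
334^32 ≡ 4^2 = 16
334^64 ≡ 16^2 = 256
334^128 ≡ 256^2 = 65536 ≡ 300
334^256 ≡ 300^2 = 90000 ≡ 127
289 = 256 + 32 + 1, so 334^289 ≡ 127·16·334 ≡ 303 (mod 347)
R · y^e mod p:
74^2 = 5476 ≡ 271
74^4 ≡ 271^2 = 73441 ≡ 224
74^8 ≡ 224^2 = 50176 ≡ 208
74^16 ≡ 208^2 = 43264 ≡ 236
74^32 ≡ 236^2 = 55696 ≡ 176
74^64 ≡ 176^2 = 30976 ≡ 93
121 = 64 + 32 + 16 + 8 + 1, so 74^121 ≡ 93·176·236·208·74 ≡ 251 (mod 347)
333·251 = 83583 ≡ 303 (mod 347)
303 ≡ 303 (mod 347); signature holds.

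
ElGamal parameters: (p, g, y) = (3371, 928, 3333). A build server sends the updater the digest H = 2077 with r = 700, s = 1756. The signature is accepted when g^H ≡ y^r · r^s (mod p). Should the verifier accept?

Left side g^H mod p:
Squares mod 3371: 928^1≡928, 928^2≡1579, 928^4≡2072, 928^8≡1901, 928^16≡89, 928^32≡1179, 928^64≡1189, 928^128≡1272, 928^256≡3275, 928^512≡2474, 928^1024≡2311, 928^2048≡1057
2077 = 2048 + 16 + 8 + 4 + 1, so 928^2077 ≡ 1057·89·1901·2072·928 ≡ 1110 (mod 3371)
Right side y^r · r^s mod p:
Squares mod 3371: 3333^1≡3333, 3333^2≡1444, 3333^4≡1858, 3333^8≡260, 3333^16≡180, 3333^32≡2061, 3333^64≡261, 3333^128≡701, 3333^256≡2606, 3333^512≡2042
700 = 512 + 128 + 32 + 16 + 8 + 4, so 3333^700 ≡ 2042·701·2061·180·260·1858 ≡ 2590 (mod 3371)
Squares mod 3371: 700^1≡700, 700^2≡1205, 700^4≡2495, 700^8≡2159, 700^16≡2559, 700^32≡1999, 700^64≡1366, 700^128≡1793, 700^256≡2286, 700^512≡746, 700^1024≡301
1756 = 1024 + 512 + 128 + 64 + 16 + 8 + 4, so 700^1756 ≡ 301·746·1793·1366·2559·2159·2495 ≡ 670 (mod 3371)
2590·670 = 1735300 ≡ 2606 (mod 3371)
1110 ≠ 2606, so verification fails.

reject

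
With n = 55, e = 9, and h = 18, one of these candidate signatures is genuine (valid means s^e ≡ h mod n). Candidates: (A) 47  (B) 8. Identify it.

B

Candidate A: 47^9 mod 55 = 37
Candidate B: 8^9 mod 55 = 18
  → matches h = 18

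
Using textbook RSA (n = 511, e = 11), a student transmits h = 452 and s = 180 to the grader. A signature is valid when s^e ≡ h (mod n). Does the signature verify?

s^11 mod 511 = 339
The recovered value 339 does not match the digest 452.

does not verify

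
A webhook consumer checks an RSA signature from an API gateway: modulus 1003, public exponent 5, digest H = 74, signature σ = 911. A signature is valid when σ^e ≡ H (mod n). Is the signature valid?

Squares mod 1003: σ^1≡911, σ^2≡440, σ^4≡21
5 = 4 + 1, so σ^5 ≡ 21·911 ≡ 74 (mod 1003)
Since 74 equals the digest 74, verification succeeds.

valid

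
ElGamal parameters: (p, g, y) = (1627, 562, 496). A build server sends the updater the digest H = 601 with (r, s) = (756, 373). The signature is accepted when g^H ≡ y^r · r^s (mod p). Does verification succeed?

passes

Left side g^H mod p:
Squares mod 1627: 562^1≡562, 562^2≡206, 562^4≡134, 562^8≡59, 562^16≡227, 562^32≡1092, 562^64≡1500, 562^128≡1486, 562^256≡357, 562^512≡543
601 = 512 + 64 + 16 + 8 + 1, so 562^601 ≡ 543·1500·227·59·562 ≡ 1179 (mod 1627)
Right side y^r · r^s mod p:
Squares mod 1627: 496^1≡496, 496^2≡339, 496^4≡1031, 496^8≡530, 496^16≡1056, 496^32≡641, 496^64≡877, 496^128≡1185, 496^256≡124, 496^512≡733
756 = 512 + 128 + 64 + 32 + 16 + 4, so 496^756 ≡ 733·1185·877·641·1056·1031 ≡ 1480 (mod 1627)
Squares mod 1627: 756^1≡756, 756^2≡459, 756^4≡798, 756^8≡647, 756^16≡470, 756^32≡1255, 756^64≡89, 756^128≡1413, 756^256≡240
373 = 256 + 64 + 32 + 16 + 4 + 1, so 756^373 ≡ 240·89·1255·470·798·756 ≡ 158 (mod 1627)
1480·158 = 233840 ≡ 1179 (mod 1627)
1179 ≡ 1179 (mod 1627), so the signature is genuine.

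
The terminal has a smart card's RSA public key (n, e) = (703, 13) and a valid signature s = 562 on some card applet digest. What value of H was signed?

s^2 ≡ 562^2 = 315844 ≡ 197
s^4 ≡ 197^2 = 38809 ≡ 144
s^8 ≡ 144^2 = 20736 ≡ 349
13 = 8 + 4 + 1, so s^13 ≡ 349·144·562 ≡ 144 (mod 703)

144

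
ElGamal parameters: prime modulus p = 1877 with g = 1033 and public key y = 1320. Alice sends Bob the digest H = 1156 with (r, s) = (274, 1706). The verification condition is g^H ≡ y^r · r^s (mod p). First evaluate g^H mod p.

Squares mod 1877: 1033^1≡1033, 1033^2≡953, 1033^4≡1618, 1033^8≡1386, 1033^16≡825, 1033^32≡1151, 1033^64≡1516, 1033^128≡808, 1033^256≡1545, 1033^512≡1358, 1033^1024≡950
1156 = 1024 + 128 + 4, so 1033^1156 ≡ 950·808·1618 ≡ 1563 (mod 1877)

1563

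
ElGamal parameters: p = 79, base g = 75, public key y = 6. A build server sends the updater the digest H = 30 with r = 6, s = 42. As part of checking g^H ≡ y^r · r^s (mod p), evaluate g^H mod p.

18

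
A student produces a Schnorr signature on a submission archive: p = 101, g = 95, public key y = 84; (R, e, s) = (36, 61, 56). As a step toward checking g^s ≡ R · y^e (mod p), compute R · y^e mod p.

95

84^2 = 7056 ≡ 87
84^4 ≡ 87^2 = 7569 ≡ 95
84^8 ≡ 95^2 = 9025 ≡ 36
84^16 ≡ 36^2 = 1296 ≡ 84
84^32 ≡ 84^2 = 7056 ≡ 87
61 = 32 + 16 + 8 + 4 + 1, so 84^61 ≡ 87·84·36·95·84 ≡ 84 (mod 101)
R · y^e ≡ 36·84 = 3024 ≡ 95 (mod 101)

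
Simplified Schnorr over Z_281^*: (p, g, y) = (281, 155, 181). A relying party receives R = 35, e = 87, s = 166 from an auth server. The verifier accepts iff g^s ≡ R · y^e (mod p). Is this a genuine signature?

forged

g^s mod p:
155^2 = 24025 ≡ 140
155^4 ≡ 140^2 = 19600 ≡ 211
155^8 ≡ 211^2 = 44521 ≡ 123
155^16 ≡ 123^2 = 15129 ≡ 236
155^32 ≡ 236^2 = 55696 ≡ 58
155^64 ≡ 58^2 = 3364 ≡ 273
155^128 ≡ 273^2 = 74529 ≡ 64
166 = 128 + 32 + 4 + 2, so 155^166 ≡ 64·58·211·140 ≡ 98 (mod 281)
R · y^e mod p:
181^2 = 32761 ≡ 165
181^4 ≡ 165^2 = 27225 ≡ 249
181^8 ≡ 249^2 = 62001 ≡ 181
181^16 ≡ 181^2 = 32761 ≡ 165
181^32 ≡ 165^2 = 27225 ≡ 249
181^64 ≡ 249^2 = 62001 ≡ 181
87 = 64 + 16 + 4 + 2 + 1, so 181^87 ≡ 181·165·249·165·181 ≡ 79 (mod 281)
35·79 = 2765 ≡ 236 (mod 281)
98 ≠ 236; the check fails.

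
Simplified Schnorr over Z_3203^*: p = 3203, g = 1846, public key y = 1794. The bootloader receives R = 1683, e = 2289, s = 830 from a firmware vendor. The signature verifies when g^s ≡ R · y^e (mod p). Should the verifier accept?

g^s mod p:
1846^2 = 3407716 ≡ 2927
1846^4 ≡ 2927^2 = 8567329 ≡ 2507
1846^8 ≡ 2507^2 = 6285049 ≡ 763
1846^16 ≡ 763^2 = 582169 ≡ 2426
1846^32 ≡ 2426^2 = 5885476 ≡ 1565
1846^64 ≡ 1565^2 = 2449225 ≡ 2133
1846^128 ≡ 2133^2 = 4549689 ≡ 1429
1846^256 ≡ 1429^2 = 2042041 ≡ 1730
1846^512 ≡ 1730^2 = 2992900 ≡ 1298
830 = 512 + 256 + 32 + 16 + 8 + 4 + 2, so 1846^830 ≡ 1298·1730·1565·2426·763·2507·2927 ≡ 1824 (mod 3203)
R · y^e mod p:
1794^2 = 3218436 ≡ 2624
1794^4 ≡ 2624^2 = 6885376 ≡ 2129
1794^8 ≡ 2129^2 = 4532641 ≡ 396
1794^16 ≡ 396^2 = 156816 ≡ 3072
1794^32 ≡ 3072^2 = 9437184 ≡ 1146
1794^64 ≡ 1146^2 = 1313316 ≡ 86
1794^128 ≡ 86^2 = 7396 ≡ 990
1794^256 ≡ 990^2 = 980100 ≡ 3185
1794^512 ≡ 3185^2 = 10144225 ≡ 324
1794^1024 ≡ 324^2 = 104976 ≡ 2480
1794^2048 ≡ 2480^2 = 6150400 ≡ 640
2289 = 2048 + 128 + 64 + 32 + 16 + 1, so 1794^2289 ≡ 640·990·86·1146·3072·1794 ≡ 1280 (mod 3203)
1683·1280 = 2154240 ≡ 1824 (mod 3203)
1824 ≡ 1824 (mod 3203); signature holds.

accept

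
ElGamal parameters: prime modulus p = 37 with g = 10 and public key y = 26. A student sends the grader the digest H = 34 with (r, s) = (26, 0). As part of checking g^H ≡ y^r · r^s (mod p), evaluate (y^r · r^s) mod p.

10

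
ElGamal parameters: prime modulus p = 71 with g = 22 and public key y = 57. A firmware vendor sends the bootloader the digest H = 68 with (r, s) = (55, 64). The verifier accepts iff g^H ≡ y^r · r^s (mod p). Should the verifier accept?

Left side g^H mod p:
22^2 = 484 ≡ 58
22^4 ≡ 58^2 = 3364 ≡ 27
22^8 ≡ 27^2 = 729 ≡ 19
22^16 ≡ 19^2 = 361 ≡ 6
22^32 ≡ 6^2 = 36
22^64 ≡ 36^2 = 1296 ≡ 18
68 = 64 + 4, so 22^68 ≡ 18·27 ≡ 60 (mod 71)
Right side y^r · r^s mod p:
57^2 = 3249 ≡ 54
57^4 ≡ 54^2 = 2916 ≡ 5
57^8 ≡ 5^2 = 25
57^16 ≡ 25^2 = 625 ≡ 57
57^32 ≡ 57^2 = 3249 ≡ 54
55 = 32 + 16 + 4 + 2 + 1, so 57^55 ≡ 54·57·5·54·57 ≡ 1 (mod 71)
55^2 = 3025 ≡ 43
55^4 ≡ 43^2 = 1849 ≡ 3
55^8 ≡ 3^2 = 9
55^16 ≡ 9^2 = 81 ≡ 10
55^32 ≡ 10^2 = 100 ≡ 29
55^64 ≡ 29^2 = 841 ≡ 60
1·60 = 60 ≡ 60 (mod 71)
60 ≡ 60 (mod 71), so the signature is genuine.

accept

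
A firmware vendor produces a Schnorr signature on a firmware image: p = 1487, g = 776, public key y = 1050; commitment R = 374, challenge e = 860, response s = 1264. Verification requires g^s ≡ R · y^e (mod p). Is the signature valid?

g^s mod p:
776^2 = 602176 ≡ 1428
776^4 ≡ 1428^2 = 2039184 ≡ 507
776^8 ≡ 507^2 = 257049 ≡ 1285
776^16 ≡ 1285^2 = 1651225 ≡ 655
776^32 ≡ 655^2 = 429025 ≡ 769
776^64 ≡ 769^2 = 591361 ≡ 1022
776^128 ≡ 1022^2 = 1044484 ≡ 610
776^256 ≡ 610^2 = 372100 ≡ 350
776^512 ≡ 350^2 = 122500 ≡ 566
776^1024 ≡ 566^2 = 320356 ≡ 651
1264 = 1024 + 128 + 64 + 32 + 16, so 776^1264 ≡ 651·610·1022·769·655 ≡ 223 (mod 1487)
R · y^e mod p:
1050^2 = 1102500 ≡ 633
1050^4 ≡ 633^2 = 400689 ≡ 686
1050^8 ≡ 686^2 = 470596 ≡ 704
1050^16 ≡ 704^2 = 495616 ≡ 445
1050^32 ≡ 445^2 = 198025 ≡ 254
1050^64 ≡ 254^2 = 64516 ≡ 575
1050^128 ≡ 575^2 = 330625 ≡ 511
1050^256 ≡ 511^2 = 261121 ≡ 896
1050^512 ≡ 896^2 = 802816 ≡ 1323
860 = 512 + 256 + 64 + 16 + 8 + 4, so 1050^860 ≡ 1323·896·575·445·704·686 ≡ 760 (mod 1487)
374·760 = 284240 ≡ 223 (mod 1487)
223 ≡ 223 (mod 1487); signature holds.

valid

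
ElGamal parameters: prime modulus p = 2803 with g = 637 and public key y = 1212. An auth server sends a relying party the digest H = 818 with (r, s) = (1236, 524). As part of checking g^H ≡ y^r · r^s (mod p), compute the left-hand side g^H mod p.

Squares mod 2803: 637^1≡637, 637^2≡2137, 637^4≡682, 637^8≡2629, 637^16≡2246, 637^32≡1919, 637^64≡2222, 637^128≡1201, 637^256≡1659, 637^512≡2538
818 = 512 + 256 + 32 + 16 + 2, so 637^818 ≡ 2538·1659·1919·2246·2137 ≡ 103 (mod 2803)

103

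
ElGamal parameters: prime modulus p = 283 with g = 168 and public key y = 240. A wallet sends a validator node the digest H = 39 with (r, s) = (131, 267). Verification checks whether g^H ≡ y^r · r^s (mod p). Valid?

Left side g^H mod p:
168^2 = 28224 ≡ 207
168^4 ≡ 207^2 = 42849 ≡ 116
168^8 ≡ 116^2 = 13456 ≡ 155
168^16 ≡ 155^2 = 24025 ≡ 253
168^32 ≡ 253^2 = 64009 ≡ 51
39 = 32 + 4 + 2 + 1, so 168^39 ≡ 51·116·207·168 ≡ 42 (mod 283)
Right side y^r · r^s mod p:
240^2 = 57600 ≡ 151
240^4 ≡ 151^2 = 22801 ≡ 161
240^8 ≡ 161^2 = 25921 ≡ 168
240^16 ≡ 168^2 = 28224 ≡ 207
240^32 ≡ 207^2 = 42849 ≡ 116
240^64 ≡ 116^2 = 13456 ≡ 155
240^128 ≡ 155^2 = 24025 ≡ 253
131 = 128 + 2 + 1, so 240^131 ≡ 253·151·240 ≡ 86 (mod 283)
131^2 = 17161 ≡ 181
131^4 ≡ 181^2 = 32761 ≡ 216
131^8 ≡ 216^2 = 46656 ≡ 244
131^16 ≡ 244^2 = 59536 ≡ 106
131^32 ≡ 106^2 = 11236 ≡ 199
131^64 ≡ 199^2 = 39601 ≡ 264
131^128 ≡ 264^2 = 69696 ≡ 78
131^256 ≡ 78^2 = 6084 ≡ 141
267 = 256 + 8 + 2 + 1, so 131^267 ≡ 141·244·181·131 ≡ 84 (mod 283)
86·84 = 7224 ≡ 149 (mod 283)
42 ≠ 149, so verification fails.

no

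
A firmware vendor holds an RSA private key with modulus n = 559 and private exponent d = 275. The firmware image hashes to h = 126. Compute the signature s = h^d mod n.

224

Squares mod 559: h^1≡126, h^2≡224, h^4≡425, h^8≡68, h^16≡152, h^32≡185, h^64≡126, h^128≡224, h^256≡425
275 = 256 + 16 + 2 + 1, so h^275 ≡ 425·152·224·126 ≡ 224 (mod 559)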